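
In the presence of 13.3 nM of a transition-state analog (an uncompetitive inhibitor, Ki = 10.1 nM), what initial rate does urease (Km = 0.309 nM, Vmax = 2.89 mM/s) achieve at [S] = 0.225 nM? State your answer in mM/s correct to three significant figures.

0.783 mM/s

α = 1 + [I]/Ki = 1 + 13.3/10.1 = 2.317.
For an uncompetitive inhibitor, both parameters are divided by α, giving Vmax/α and Km/α: Km,app = 0.133 nM, Vmax,app = 1.25 mM/s.
v = Vmax,app·[S]/(Km,app + [S]) = 1.25 × 0.225/(0.133 + 0.225) = 0.783 mM/s.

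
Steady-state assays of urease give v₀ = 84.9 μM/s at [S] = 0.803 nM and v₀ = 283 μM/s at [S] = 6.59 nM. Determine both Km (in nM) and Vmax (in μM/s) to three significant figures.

From v = Vmax[S]/(Km+[S]), each point gives Vmax = v(Km+[S])/[S].
Equating: 84.9(Km+0.803)/0.803 = 283(Km+6.59)/6.59.
105.7·Km + 84.9 = 42.94·Km + 283, so (105.7 − 42.94)·Km = 283 − 84.9.
Km = 198.1/62.78 = 3.16 nM; then Vmax = 84.9(3.16+0.803)/0.803 = 418 μM/s.

Km = 3.16 nM; Vmax = 418 μM/s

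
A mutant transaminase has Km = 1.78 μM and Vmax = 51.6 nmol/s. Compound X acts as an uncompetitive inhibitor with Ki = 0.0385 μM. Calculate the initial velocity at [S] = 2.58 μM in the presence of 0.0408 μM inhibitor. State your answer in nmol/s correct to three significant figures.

α = 1 + [I]/Ki = 1 + 0.0408/0.0385 = 2.060.
For an uncompetitive inhibitor, both parameters are divided by α, giving Vmax/α and Km/α: Km,app = 0.864 μM, Vmax,app = 25.1 nmol/s.
v = Vmax,app·[S]/(Km,app + [S]) = 25.1 × 2.58/(0.864 + 2.58) = 18.8 nmol/s.

18.8 nmol/s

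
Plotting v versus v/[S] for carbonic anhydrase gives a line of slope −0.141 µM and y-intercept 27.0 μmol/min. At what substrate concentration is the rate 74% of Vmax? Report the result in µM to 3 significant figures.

The Eadie–Hofstee slope gives Km = 0.141 µM (slope = −Km).
v/Vmax = [S]/(Km+[S]) = 0.74 ⇒ [S] = Km·0.74/(1−0.74) = 0.141 × 2.846 = 0.401 µM.

0.401 µM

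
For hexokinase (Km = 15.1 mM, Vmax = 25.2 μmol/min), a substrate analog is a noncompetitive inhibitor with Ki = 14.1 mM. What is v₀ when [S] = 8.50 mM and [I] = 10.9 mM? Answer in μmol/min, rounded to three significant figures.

5.12 μmol/min

α = 1 + [I]/Ki = 1 + 10.9/14.1 = 1.773.
For a noncompetitive inhibitor, Vmax is reduced to Vmax/α while Km is unchanged: Km,app = 15.1 mM, Vmax,app = 14.2 μmol/min.
v = Vmax,app·[S]/(Km,app + [S]) = 14.2 × 8.50/(15.1 + 8.50) = 5.12 μmol/min.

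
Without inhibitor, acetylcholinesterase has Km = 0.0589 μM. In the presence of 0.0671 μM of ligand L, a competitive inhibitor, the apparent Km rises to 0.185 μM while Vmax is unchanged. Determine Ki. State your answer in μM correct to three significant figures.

Competitive: Km,app = α·Km with α = 1 + [I]/Ki.
α = Km,app/Km = 0.185/0.0589 = 3.141.
Since α = 1 + [I]/Ki, [I]/Ki = 3.141 − 1 = 2.141 and Ki = 0.0671/2.141 = 0.0313 μM.

0.0313 μM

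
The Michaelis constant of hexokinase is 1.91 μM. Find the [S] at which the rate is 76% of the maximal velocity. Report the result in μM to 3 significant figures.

v/Vmax = [S]/(Km+[S]) = 0.76, so [S] = Km·0.76/(1 − 0.76) = 1.91 × 3.167.
[S] = 6.05 μM.

6.05 μM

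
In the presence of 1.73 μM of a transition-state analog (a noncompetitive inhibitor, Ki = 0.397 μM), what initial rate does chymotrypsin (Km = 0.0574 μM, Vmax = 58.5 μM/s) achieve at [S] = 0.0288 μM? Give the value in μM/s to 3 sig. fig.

With α = 1 + [I]/Ki = 1 + 1.73/0.397 = 5.358, the noncompetitive rate law is v = (Vmax/α)·[S] / (Km + [S]).
v = (58.5/5.358)×0.0288 / (0.0574 + 0.0288) = 0.3145/0.08620 = 3.65 μM/s.

3.65 μM/s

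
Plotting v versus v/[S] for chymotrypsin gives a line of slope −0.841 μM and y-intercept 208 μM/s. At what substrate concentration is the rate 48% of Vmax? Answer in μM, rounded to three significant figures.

The Eadie–Hofstee slope gives Km = 0.841 μM (slope = −Km).
v/Vmax = [S]/(Km+[S]) = 0.48 ⇒ [S] = Km·0.48/(1−0.48) = 0.841 × 0.9231 = 0.776 μM.

0.776 μM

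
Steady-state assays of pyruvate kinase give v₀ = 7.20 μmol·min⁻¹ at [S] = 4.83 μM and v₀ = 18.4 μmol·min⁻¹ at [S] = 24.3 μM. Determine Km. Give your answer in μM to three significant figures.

15.3 μM

In reciprocal form, 1/v = (Km/Vmax)·(1/[S]) + 1/Vmax. The two points give (1/[S], 1/v) = (0.2070, 0.1389) and (0.04115, 0.05435).
Slope = (0.1389 − 0.05435)/(0.2070 − 0.04115) = 0.5096; intercept = 0.1389 − 0.5096×0.2070 = 0.03338.
Vmax = 1/intercept = 30.0 μmol·min⁻¹; Km = slope × Vmax = 0.5096 × 30.0 = 15.3 μM.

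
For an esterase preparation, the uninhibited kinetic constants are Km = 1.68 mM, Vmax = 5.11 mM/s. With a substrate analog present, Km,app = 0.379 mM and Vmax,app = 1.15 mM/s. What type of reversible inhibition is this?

Both Km and Vmax decrease by the same factor (~4.43-fold) — characteristic of uncompetitive inhibition.

uncompetitive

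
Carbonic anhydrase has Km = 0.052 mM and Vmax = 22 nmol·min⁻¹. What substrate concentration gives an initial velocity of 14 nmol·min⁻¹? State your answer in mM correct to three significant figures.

0.0910 mM

The required fractional saturation is v/Vmax = 14/22 = 0.6364.
Then [S]/(Km+[S]) = 0.6364 ⇒ [S] = 0.052 × 0.6364/(1 − 0.6364) = 0.0910 mM.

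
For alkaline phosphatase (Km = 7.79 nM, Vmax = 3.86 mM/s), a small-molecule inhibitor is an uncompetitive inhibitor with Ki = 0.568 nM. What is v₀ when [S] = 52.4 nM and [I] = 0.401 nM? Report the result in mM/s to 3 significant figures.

With α = 1 + [I]/Ki = 1 + 0.401/0.568 = 1.706, the uncompetitive rate law is v = (Vmax/α)·[S] / (Km/α + [S]).
v = (3.86/1.706)×52.4 / (7.79/1.706 + 52.4) = 118.6/56.97 = 2.08 mM/s.

2.08 mM/s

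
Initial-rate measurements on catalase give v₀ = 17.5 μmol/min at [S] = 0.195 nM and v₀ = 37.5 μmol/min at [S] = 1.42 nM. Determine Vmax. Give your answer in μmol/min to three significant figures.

45.8 μmol/min

From v = Vmax[S]/(Km+[S]), each point gives Vmax = v(Km+[S])/[S].
Equating: 17.5(Km+0.195)/0.195 = 37.5(Km+1.42)/1.42.
89.74·Km + 17.5 = 26.41·Km + 37.5, so (89.74 − 26.41)·Km = 37.5 − 17.5.
Km = 20.00/63.34 = 0.316 nM; then Vmax = 17.5(0.316+0.195)/0.195 = 45.8 μmol/min.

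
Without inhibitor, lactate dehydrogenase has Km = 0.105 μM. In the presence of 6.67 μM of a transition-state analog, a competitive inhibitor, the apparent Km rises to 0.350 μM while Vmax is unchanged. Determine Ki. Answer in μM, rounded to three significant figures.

2.86 μM

Competitive: Km,app = α·Km with α = 1 + [I]/Ki.
α = Km,app/Km = 0.350/0.105 = 3.333.
Since α = 1 + [I]/Ki, [I]/Ki = 3.333 − 1 = 2.333 and Ki = 6.67/2.333 = 2.86 μM.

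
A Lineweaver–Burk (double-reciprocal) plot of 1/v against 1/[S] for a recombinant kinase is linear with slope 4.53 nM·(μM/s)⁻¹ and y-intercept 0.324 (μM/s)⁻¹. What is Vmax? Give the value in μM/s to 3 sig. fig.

The y-intercept of a Lineweaver–Burk plot equals 1/Vmax, so Vmax = 1/0.324 = 3.09 μM/s.

3.09 μM/s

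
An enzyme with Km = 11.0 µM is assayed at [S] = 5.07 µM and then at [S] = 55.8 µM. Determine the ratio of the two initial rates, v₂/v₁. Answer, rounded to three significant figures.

Since Vmax cancels, v₂/v₁ = [S]₂(Km+[S]₁) / [S]₁(Km+[S]₂).
= 55.8×(11.0+5.07) / (5.07×(11.0+55.8)) = 896.7/338.7 = 2.65.

2.65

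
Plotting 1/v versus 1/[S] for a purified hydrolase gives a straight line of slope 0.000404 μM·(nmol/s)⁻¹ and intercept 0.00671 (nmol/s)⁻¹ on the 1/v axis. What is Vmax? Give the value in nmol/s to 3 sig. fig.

The y-intercept of a Lineweaver–Burk plot equals 1/Vmax, so Vmax = 1/0.00671 = 149 nmol/s.

149 nmol/s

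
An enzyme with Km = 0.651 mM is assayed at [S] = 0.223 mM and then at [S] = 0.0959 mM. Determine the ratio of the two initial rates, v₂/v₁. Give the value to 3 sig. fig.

The fractional saturations are [S]/(Km+[S]) = 0.223/0.8740 = 0.2551 and 0.0959/0.7469 = 0.1284.
v₂/v₁ is just their ratio: 0.1284/0.2551 = 0.503.

0.503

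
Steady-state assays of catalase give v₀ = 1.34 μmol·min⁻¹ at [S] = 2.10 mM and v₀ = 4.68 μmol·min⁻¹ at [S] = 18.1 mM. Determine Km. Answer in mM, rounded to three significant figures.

From v = Vmax[S]/(Km+[S]), each point gives Vmax = v(Km+[S])/[S].
Equating: 1.34(Km+2.10)/2.10 = 4.68(Km+18.1)/18.1.
0.6381·Km + 1.34 = 0.2586·Km + 4.68, so (0.6381 − 0.2586)·Km = 4.68 − 1.34.
Km = 3.340/0.3795 = 8.80 mM; then Vmax = 1.34(8.80+2.10)/2.10 = 6.96 μmol·min⁻¹.

8.80 mM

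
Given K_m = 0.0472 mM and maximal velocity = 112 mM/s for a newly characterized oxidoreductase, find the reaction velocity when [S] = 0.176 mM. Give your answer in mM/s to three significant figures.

88.3 mM/s

v = Vmax·[S]/(Km + [S]) = 112 × 0.176 / (0.0472 + 0.176)
  = 19.71 / 0.2232 = 88.3 mM/s.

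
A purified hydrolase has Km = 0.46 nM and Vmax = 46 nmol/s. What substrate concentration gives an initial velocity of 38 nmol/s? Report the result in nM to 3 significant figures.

2.18 nM

Rearranging v = Vmax[S]/(Km+[S]) gives [S] = Km·v/(Vmax − v).
[S] = 0.46 × 38 / (46 − 38) = 17.48/8.000 = 2.18 nM.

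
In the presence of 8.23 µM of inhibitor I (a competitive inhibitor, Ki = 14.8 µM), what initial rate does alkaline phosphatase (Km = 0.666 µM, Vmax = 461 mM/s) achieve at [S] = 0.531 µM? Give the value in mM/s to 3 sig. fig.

With α = 1 + [I]/Ki = 1 + 8.23/14.8 = 1.556, the competitive rate law is v = Vmax[S] / (αKm + [S]).
v = 461×0.531 / (1.556×0.666 + 0.531) = 244.8/1.567 = 156 mM/s.

156 mM/s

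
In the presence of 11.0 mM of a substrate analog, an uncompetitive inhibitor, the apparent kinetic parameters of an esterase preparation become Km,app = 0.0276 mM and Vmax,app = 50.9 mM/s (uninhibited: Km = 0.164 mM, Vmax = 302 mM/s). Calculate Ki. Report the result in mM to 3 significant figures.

Uncompetitive: Vmax,app = Vmax/α (and Km,app = Km/α) with α = 1 + [I]/Ki.
α = Vmax/Vmax,app = 302/50.9 = 5.933.
Ki = [I]/(α − 1) = 11.0/4.933 = 2.23 mM.

2.23 mM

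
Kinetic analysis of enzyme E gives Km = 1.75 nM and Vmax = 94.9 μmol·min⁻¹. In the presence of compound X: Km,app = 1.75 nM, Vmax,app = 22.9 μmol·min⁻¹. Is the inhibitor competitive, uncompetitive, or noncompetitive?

Vmax decreases (94.9 → 22.9 μmol·min⁻¹) while Km is unchanged — pure noncompetitive inhibition.

noncompetitive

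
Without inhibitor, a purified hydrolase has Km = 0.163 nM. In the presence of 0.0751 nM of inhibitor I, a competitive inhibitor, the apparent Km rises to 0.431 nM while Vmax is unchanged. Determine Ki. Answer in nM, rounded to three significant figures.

Competitive: Km,app = α·Km with α = 1 + [I]/Ki.
α = Km,app/Km = 0.431/0.163 = 2.644.
Ki = [I]/(α − 1) = 0.0751/1.644 = 0.0457 nM.

0.0457 nM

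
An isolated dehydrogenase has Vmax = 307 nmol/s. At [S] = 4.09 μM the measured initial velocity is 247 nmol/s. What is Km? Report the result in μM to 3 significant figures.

0.994 μM

v/Vmax = 247/307 = 0.8046 = [S]/(Km+[S]).
So Km + [S] = [S]/0.8046 = 5.084 μM, giving Km = 5.084 − 4.09 = 0.994 μM.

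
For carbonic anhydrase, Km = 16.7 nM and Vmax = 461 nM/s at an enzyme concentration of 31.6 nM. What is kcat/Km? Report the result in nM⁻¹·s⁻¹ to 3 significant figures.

kcat = Vmax/[E]total = 461/31.6 = 14.6 s⁻¹.
kcat/Km = 14.6/16.7 = 0.874 nM⁻¹·s⁻¹.

0.874 nM⁻¹·s⁻¹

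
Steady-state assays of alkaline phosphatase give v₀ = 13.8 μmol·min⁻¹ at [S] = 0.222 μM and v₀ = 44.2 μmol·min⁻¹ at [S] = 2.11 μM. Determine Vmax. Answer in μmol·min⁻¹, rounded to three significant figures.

59.7 μmol·min⁻¹

In reciprocal form, 1/v = (Km/Vmax)·(1/[S]) + 1/Vmax. The two points give (1/[S], 1/v) = (4.505, 0.07246) and (0.4739, 0.02262).
Slope = (0.07246 − 0.02262)/(4.505 − 0.4739) = 0.01237; intercept = 0.07246 − 0.01237×4.505 = 0.01676.
Vmax = 1/intercept = 59.7 μmol·min⁻¹; Km = slope × Vmax = 0.01237 × 59.7 = 0.738 μM.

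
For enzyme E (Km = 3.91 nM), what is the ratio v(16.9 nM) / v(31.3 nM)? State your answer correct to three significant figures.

The fractional saturations are [S]/(Km+[S]) = 31.3/35.21 = 0.8890 and 16.9/20.81 = 0.8121.
v₂/v₁ is just their ratio: 0.8121/0.8890 = 0.914.

0.914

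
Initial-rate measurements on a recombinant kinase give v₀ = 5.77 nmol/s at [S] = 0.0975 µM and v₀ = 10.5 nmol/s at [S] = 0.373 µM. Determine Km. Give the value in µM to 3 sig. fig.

0.152 µM

From v = Vmax[S]/(Km+[S]), each point gives Vmax = v(Km+[S])/[S].
Equating: 5.77(Km+0.0975)/0.0975 = 10.5(Km+0.373)/0.373.
59.18·Km + 5.77 = 28.15·Km + 10.5, so (59.18 − 28.15)·Km = 10.5 − 5.77.
Km = 4.730/31.03 = 0.152 µM; then Vmax = 5.77(0.152+0.0975)/0.0975 = 14.8 nmol/s.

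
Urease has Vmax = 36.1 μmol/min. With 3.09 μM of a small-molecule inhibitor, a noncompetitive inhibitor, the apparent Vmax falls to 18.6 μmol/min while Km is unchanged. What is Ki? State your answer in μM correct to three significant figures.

3.28 μM

Noncompetitive: Vmax,app = Vmax/α with α = 1 + [I]/Ki.
α = Vmax/Vmax,app = 36.1/18.6 = 1.941.
Ki = [I]/(α − 1) = 3.09/0.9409 = 3.28 μM.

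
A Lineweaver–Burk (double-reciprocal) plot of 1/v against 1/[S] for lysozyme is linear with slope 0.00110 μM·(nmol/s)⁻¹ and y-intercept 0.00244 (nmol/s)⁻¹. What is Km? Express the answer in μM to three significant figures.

y-intercept = 1/Vmax ⇒ Vmax = 410 nmol/s; slope = Km/Vmax ⇒ Km = slope × Vmax.
Km = 0.00110 × 410 = 0.451 μM.

0.451 μM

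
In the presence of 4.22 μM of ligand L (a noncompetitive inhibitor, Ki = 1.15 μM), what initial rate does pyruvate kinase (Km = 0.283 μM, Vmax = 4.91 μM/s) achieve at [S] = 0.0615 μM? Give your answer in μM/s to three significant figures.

With α = 1 + [I]/Ki = 1 + 4.22/1.15 = 4.670, the noncompetitive rate law is v = (Vmax/α)·[S] / (Km + [S]).
v = (4.91/4.670)×0.0615 / (0.283 + 0.0615) = 0.06467/0.3445 = 0.188 μM/s.

0.188 μM/s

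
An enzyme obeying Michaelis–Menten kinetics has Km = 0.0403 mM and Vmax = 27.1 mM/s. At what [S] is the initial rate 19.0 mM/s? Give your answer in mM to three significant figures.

0.0945 mM

Rearranging v = Vmax[S]/(Km+[S]) gives [S] = Km·v/(Vmax − v).
[S] = 0.0403 × 19.0 / (27.1 − 19.0) = 0.7657/8.100 = 0.0945 mM.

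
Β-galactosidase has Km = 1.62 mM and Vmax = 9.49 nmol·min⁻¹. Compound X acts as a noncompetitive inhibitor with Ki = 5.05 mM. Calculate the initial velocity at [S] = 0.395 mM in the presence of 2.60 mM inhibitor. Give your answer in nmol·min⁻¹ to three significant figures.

α = 1 + [I]/Ki = 1 + 2.60/5.05 = 1.515.
For a noncompetitive inhibitor, Vmax is reduced to Vmax/α while Km is unchanged: Km,app = 1.62 mM, Vmax,app = 6.26 nmol·min⁻¹.
v = Vmax,app·[S]/(Km,app + [S]) = 6.26 × 0.395/(1.62 + 0.395) = 1.23 nmol·min⁻¹.

1.23 nmol·min⁻¹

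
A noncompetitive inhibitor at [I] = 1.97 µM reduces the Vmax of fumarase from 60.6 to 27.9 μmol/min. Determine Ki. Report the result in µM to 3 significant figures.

1.68 µM

Noncompetitive: Vmax,app = Vmax/α with α = 1 + [I]/Ki.
α = Vmax/Vmax,app = 60.6/27.9 = 2.172.
Since α = 1 + [I]/Ki, [I]/Ki = 2.172 − 1 = 1.172 and Ki = 1.97/1.172 = 1.68 µM.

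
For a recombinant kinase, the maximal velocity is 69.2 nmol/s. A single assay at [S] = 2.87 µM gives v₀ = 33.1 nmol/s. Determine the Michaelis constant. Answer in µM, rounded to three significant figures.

3.13 µM

From v = Vmax[S]/(Km+[S]), Km = [S](Vmax − v)/v.
Km = 2.87 × (69.2 − 33.1) / 33.1 = 103.6/33.1 = 3.13 µM.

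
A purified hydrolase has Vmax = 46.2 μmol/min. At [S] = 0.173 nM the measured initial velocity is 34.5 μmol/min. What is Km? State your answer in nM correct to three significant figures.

0.0587 nM

From v = Vmax[S]/(Km+[S]), Km = [S](Vmax − v)/v.
Km = 0.173 × (46.2 − 34.5) / 34.5 = 2.024/34.5 = 0.0587 nM.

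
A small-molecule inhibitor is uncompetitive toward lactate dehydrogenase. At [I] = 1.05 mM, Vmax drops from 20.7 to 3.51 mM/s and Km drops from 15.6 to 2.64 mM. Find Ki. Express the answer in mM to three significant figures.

0.214 mM

Uncompetitive: Vmax,app = Vmax/α (and Km,app = Km/α) with α = 1 + [I]/Ki.
α = Vmax/Vmax,app = 20.7/3.51 = 5.897.
Since α = 1 + [I]/Ki, [I]/Ki = 5.897 − 1 = 4.897 and Ki = 1.05/4.897 = 0.214 mM.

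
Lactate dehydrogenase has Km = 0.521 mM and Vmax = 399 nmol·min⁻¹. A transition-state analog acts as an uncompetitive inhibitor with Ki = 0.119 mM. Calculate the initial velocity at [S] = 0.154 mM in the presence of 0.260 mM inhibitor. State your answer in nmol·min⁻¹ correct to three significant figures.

α = 1 + [I]/Ki = 1 + 0.260/0.119 = 3.185.
For an uncompetitive inhibitor, both parameters are divided by α, giving Vmax/α and Km/α: Km,app = 0.164 mM, Vmax,app = 125 nmol·min⁻¹.
v = Vmax,app·[S]/(Km,app + [S]) = 125 × 0.154/(0.164 + 0.154) = 60.7 nmol·min⁻¹.

60.7 nmol·min⁻¹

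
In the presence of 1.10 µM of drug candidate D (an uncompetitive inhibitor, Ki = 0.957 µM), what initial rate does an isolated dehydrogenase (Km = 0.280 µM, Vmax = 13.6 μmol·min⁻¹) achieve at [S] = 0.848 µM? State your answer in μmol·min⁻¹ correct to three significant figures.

α = 1 + [I]/Ki = 1 + 1.10/0.957 = 2.149.
For an uncompetitive inhibitor, both parameters are divided by α, giving Vmax/α and Km/α: Km,app = 0.130 µM, Vmax,app = 6.33 μmol·min⁻¹.
v = Vmax,app·[S]/(Km,app + [S]) = 6.33 × 0.848/(0.130 + 0.848) = 5.48 μmol·min⁻¹.

5.48 μmol·min⁻¹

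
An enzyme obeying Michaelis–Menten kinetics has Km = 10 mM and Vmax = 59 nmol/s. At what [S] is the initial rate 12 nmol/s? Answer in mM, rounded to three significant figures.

2.55 mM

The required fractional saturation is v/Vmax = 12/59 = 0.2034.
Then [S]/(Km+[S]) = 0.2034 ⇒ [S] = 10 × 0.2034/(1 − 0.2034) = 2.55 mM.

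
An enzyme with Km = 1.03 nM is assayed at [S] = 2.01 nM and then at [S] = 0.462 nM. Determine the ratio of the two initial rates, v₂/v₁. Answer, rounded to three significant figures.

0.468

Since Vmax cancels, v₂/v₁ = [S]₂(Km+[S]₁) / [S]₁(Km+[S]₂).
= 0.462×(1.03+2.01) / (2.01×(1.03+0.462)) = 1.404/2.999 = 0.468.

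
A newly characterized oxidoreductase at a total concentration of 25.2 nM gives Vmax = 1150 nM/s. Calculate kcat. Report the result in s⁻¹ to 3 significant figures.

kcat = Vmax/[E]total = 1150 nM/s / 25.2 nM = 45.6 s⁻¹.

45.6 s⁻¹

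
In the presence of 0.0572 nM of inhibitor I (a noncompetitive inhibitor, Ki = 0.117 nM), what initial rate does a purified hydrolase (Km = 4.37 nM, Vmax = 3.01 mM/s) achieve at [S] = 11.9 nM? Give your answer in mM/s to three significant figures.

1.48 mM/s

α = 1 + [I]/Ki = 1 + 0.0572/0.117 = 1.489.
For a noncompetitive inhibitor, Vmax is reduced to Vmax/α while Km is unchanged: Km,app = 4.37 nM, Vmax,app = 2.02 mM/s.
v = Vmax,app·[S]/(Km,app + [S]) = 2.02 × 11.9/(4.37 + 11.9) = 1.48 mM/s.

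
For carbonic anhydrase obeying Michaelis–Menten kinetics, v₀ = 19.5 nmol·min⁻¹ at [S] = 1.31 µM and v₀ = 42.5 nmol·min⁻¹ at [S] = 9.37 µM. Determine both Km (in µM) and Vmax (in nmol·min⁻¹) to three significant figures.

From v = Vmax[S]/(Km+[S]), each point gives Vmax = v(Km+[S])/[S].
Equating: 19.5(Km+1.31)/1.31 = 42.5(Km+9.37)/9.37.
14.89·Km + 19.5 = 4.536·Km + 42.5, so (14.89 − 4.536)·Km = 42.5 − 19.5.
Km = 23.00/10.35 = 2.22 µM; then Vmax = 19.5(2.22+1.31)/1.31 = 52.6 nmol·min⁻¹.

Km = 2.22 µM; Vmax = 52.6 nmol·min⁻¹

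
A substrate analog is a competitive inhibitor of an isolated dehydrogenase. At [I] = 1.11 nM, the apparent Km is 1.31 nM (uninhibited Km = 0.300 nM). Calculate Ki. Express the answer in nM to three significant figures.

0.330 nM

Competitive: Km,app = α·Km with α = 1 + [I]/Ki.
α = Km,app/Km = 1.31/0.300 = 4.367.
Since α = 1 + [I]/Ki, [I]/Ki = 4.367 − 1 = 3.367 and Ki = 1.11/3.367 = 0.330 nM.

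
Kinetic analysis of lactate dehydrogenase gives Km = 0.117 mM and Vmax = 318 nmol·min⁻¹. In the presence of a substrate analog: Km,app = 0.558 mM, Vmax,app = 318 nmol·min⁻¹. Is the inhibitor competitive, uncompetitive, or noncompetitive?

competitive

Km increases (0.117 → 0.558 mM) while Vmax is unchanged — the hallmark of competitive inhibition.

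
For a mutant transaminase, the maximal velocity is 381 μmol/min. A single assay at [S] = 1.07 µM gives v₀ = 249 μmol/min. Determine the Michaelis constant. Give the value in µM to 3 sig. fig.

0.567 µM

v/Vmax = 249/381 = 0.6535 = [S]/(Km+[S]).
So Km + [S] = [S]/0.6535 = 1.637 µM, giving Km = 1.637 − 1.07 = 0.567 µM.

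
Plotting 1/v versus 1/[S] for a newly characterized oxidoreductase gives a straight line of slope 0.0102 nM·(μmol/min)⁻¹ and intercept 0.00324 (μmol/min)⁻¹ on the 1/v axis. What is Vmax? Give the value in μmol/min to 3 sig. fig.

The y-intercept of a Lineweaver–Burk plot equals 1/Vmax, so Vmax = 1/0.00324 = 309 μmol/min.

309 μmol/min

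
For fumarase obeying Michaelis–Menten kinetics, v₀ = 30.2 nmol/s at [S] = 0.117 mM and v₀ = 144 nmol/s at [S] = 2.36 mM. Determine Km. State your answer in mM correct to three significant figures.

0.577 mM

In reciprocal form, 1/v = (Km/Vmax)·(1/[S]) + 1/Vmax. The two points give (1/[S], 1/v) = (8.547, 0.03311) and (0.4237, 0.006944).
Slope = (0.03311 − 0.006944)/(8.547 − 0.4237) = 0.003221; intercept = 0.03311 − 0.003221×8.547 = 0.005579.
Vmax = 1/intercept = 179 nmol/s; Km = slope × Vmax = 0.003221 × 179 = 0.577 mM.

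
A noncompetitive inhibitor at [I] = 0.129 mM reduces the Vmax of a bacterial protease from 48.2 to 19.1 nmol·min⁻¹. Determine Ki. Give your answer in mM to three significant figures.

0.0847 mM

Noncompetitive: Vmax,app = Vmax/α with α = 1 + [I]/Ki.
α = Vmax/Vmax,app = 48.2/19.1 = 2.524.
Ki = [I]/(α − 1) = 0.129/1.524 = 0.0847 mM.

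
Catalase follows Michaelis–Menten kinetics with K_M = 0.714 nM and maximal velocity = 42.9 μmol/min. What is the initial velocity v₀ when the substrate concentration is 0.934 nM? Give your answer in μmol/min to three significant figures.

24.3 μmol/min

v = Vmax·[S]/(Km + [S]) = 42.9 × 0.934 / (0.714 + 0.934)
  = 40.07 / 1.648 = 24.3 μmol/min.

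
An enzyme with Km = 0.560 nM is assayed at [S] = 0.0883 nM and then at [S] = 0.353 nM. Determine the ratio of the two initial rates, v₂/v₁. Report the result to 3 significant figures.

The fractional saturations are [S]/(Km+[S]) = 0.0883/0.6483 = 0.1362 and 0.353/0.9130 = 0.3866.
v₂/v₁ is just their ratio: 0.3866/0.1362 = 2.84.

2.84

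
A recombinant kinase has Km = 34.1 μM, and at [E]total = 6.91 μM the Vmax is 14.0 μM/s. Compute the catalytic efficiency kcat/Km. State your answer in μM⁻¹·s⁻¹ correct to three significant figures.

0.0594 μM⁻¹·s⁻¹

kcat = Vmax/[E]total = 14.0/6.91 = 2.03 s⁻¹.
kcat/Km = 2.03/34.1 = 0.0594 μM⁻¹·s⁻¹.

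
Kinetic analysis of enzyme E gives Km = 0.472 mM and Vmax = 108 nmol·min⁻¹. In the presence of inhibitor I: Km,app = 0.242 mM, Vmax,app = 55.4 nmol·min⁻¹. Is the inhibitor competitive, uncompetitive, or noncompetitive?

uncompetitive

Both Km and Vmax decrease by the same factor (~1.95-fold) — characteristic of uncompetitive inhibition.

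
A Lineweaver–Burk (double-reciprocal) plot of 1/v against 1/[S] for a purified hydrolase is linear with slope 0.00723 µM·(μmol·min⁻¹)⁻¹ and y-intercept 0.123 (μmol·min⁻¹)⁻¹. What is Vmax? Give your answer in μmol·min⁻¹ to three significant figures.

8.13 μmol·min⁻¹

The y-intercept of a Lineweaver–Burk plot equals 1/Vmax, so Vmax = 1/0.123 = 8.13 μmol·min⁻¹.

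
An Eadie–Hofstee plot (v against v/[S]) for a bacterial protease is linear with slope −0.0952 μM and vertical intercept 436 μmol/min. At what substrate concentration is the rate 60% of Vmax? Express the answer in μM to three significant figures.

0.143 μM

The Eadie–Hofstee slope gives Km = 0.0952 μM (slope = −Km).
v/Vmax = [S]/(Km+[S]) = 0.6 ⇒ [S] = Km·0.6/(1−0.6) = 0.0952 × 1.500 = 0.143 μM.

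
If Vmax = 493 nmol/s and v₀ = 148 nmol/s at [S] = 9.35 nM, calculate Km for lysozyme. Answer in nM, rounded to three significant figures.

21.8 nM

v/Vmax = 148/493 = 0.3002 = [S]/(Km+[S]).
So Km + [S] = [S]/0.3002 = 31.15 nM, giving Km = 31.15 − 9.35 = 21.8 nM.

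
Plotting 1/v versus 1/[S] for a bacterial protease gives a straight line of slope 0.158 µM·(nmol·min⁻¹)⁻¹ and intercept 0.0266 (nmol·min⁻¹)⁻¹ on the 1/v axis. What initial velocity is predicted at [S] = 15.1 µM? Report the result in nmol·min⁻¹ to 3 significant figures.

The y-intercept is 1/Vmax, so Vmax = 1/0.0266 = 37.6 nmol·min⁻¹.
The slope is Km/Vmax, so Km = 0.158 × 37.6 = 5.94 µM.
Then v = 37.6 × 15.1/(5.94 + 15.1) = 27.0 nmol·min⁻¹.

27.0 nmol·min⁻¹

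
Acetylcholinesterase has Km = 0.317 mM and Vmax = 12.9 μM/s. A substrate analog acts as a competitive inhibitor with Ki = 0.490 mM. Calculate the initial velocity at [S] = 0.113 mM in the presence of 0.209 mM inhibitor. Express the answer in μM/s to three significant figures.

2.58 μM/s

α = 1 + [I]/Ki = 1 + 0.209/0.490 = 1.427.
For a competitive inhibitor, Vmax is unchanged and the apparent Km becomes α·Km: Km,app = 0.452 mM, Vmax,app = 12.9 μM/s.
v = Vmax,app·[S]/(Km,app + [S]) = 12.9 × 0.113/(0.452 + 0.113) = 2.58 μM/s.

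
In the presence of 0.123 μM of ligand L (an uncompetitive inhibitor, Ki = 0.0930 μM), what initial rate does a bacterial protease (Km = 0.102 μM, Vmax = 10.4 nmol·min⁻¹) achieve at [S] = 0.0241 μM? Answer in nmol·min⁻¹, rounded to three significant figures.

1.59 nmol·min⁻¹

α = 1 + [I]/Ki = 1 + 0.123/0.0930 = 2.323.
For an uncompetitive inhibitor, both parameters are divided by α, giving Vmax/α and Km/α: Km,app = 0.0439 μM, Vmax,app = 4.48 nmol·min⁻¹.
v = Vmax,app·[S]/(Km,app + [S]) = 4.48 × 0.0241/(0.0439 + 0.0241) = 1.59 nmol·min⁻¹.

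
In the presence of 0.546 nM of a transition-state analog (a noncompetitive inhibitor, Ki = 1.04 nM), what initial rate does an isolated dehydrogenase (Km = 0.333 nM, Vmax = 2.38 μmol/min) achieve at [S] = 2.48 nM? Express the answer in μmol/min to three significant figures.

1.38 μmol/min

α = 1 + [I]/Ki = 1 + 0.546/1.04 = 1.525.
For a noncompetitive inhibitor, Vmax is reduced to Vmax/α while Km is unchanged: Km,app = 0.333 nM, Vmax,app = 1.56 μmol/min.
v = Vmax,app·[S]/(Km,app + [S]) = 1.56 × 2.48/(0.333 + 2.48) = 1.38 μmol/min.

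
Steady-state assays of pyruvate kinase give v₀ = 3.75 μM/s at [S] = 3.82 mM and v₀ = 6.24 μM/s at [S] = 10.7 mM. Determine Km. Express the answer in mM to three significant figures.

6.25 mM

In reciprocal form, 1/v = (Km/Vmax)·(1/[S]) + 1/Vmax. The two points give (1/[S], 1/v) = (0.2618, 0.2667) and (0.09346, 0.1603).
Slope = (0.2667 − 0.1603)/(0.2618 − 0.09346) = 0.6322; intercept = 0.2667 − 0.6322×0.2618 = 0.1012.
Vmax = 1/intercept = 9.88 μM/s; Km = slope × Vmax = 0.6322 × 9.88 = 6.25 mM.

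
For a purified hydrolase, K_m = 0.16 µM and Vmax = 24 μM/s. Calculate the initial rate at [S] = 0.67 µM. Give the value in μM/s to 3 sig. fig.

19.4 μM/s

[S]/(Km+[S]) = 0.67/0.8300 = 0.8072, the fractional saturation.
v = 0.8072 × Vmax = 0.8072 × 24 = 19.4 μM/s.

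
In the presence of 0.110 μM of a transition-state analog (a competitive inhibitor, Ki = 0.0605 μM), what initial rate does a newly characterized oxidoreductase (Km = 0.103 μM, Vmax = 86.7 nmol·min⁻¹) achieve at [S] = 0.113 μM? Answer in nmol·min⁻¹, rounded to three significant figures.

With α = 1 + [I]/Ki = 1 + 0.110/0.0605 = 2.818, the competitive rate law is v = Vmax[S] / (αKm + [S]).
v = 86.7×0.113 / (2.818×0.103 + 0.113) = 9.797/0.4033 = 24.3 nmol·min⁻¹.

24.3 nmol·min⁻¹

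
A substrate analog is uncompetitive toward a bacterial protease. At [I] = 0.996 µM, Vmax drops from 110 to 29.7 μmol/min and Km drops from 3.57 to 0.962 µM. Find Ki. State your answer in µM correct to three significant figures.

0.368 µM

Uncompetitive: Vmax,app = Vmax/α (and Km,app = Km/α) with α = 1 + [I]/Ki.
α = Vmax/Vmax,app = 110/29.7 = 3.704.
Ki = [I]/(α − 1) = 0.996/2.704 = 0.368 µM.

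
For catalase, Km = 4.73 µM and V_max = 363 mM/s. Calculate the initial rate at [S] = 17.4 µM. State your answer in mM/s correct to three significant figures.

285 mM/s

[S]/(Km+[S]) = 17.4/22.13 = 0.7863, the fractional saturation.
v = 0.7863 × Vmax = 0.7863 × 363 = 285 mM/s.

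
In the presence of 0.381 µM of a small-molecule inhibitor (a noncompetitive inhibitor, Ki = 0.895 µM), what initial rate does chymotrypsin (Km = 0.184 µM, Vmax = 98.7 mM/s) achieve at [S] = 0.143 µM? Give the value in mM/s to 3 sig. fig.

30.3 mM/s

α = 1 + [I]/Ki = 1 + 0.381/0.895 = 1.426.
For a noncompetitive inhibitor, Vmax is reduced to Vmax/α while Km is unchanged: Km,app = 0.184 µM, Vmax,app = 69.2 mM/s.
v = Vmax,app·[S]/(Km,app + [S]) = 69.2 × 0.143/(0.184 + 0.143) = 30.3 mM/s.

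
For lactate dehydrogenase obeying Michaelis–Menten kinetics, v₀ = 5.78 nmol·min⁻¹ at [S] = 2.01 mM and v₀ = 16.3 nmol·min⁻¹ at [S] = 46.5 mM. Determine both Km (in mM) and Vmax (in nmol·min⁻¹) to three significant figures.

Km = 4.17 mM; Vmax = 17.8 nmol·min⁻¹

In reciprocal form, 1/v = (Km/Vmax)·(1/[S]) + 1/Vmax. The two points give (1/[S], 1/v) = (0.4975, 0.1730) and (0.02151, 0.06135).
Slope = (0.1730 − 0.06135)/(0.4975 − 0.02151) = 0.2346; intercept = 0.1730 − 0.2346×0.4975 = 0.05631.
Vmax = 1/intercept = 17.8 nmol·min⁻¹; Km = slope × Vmax = 0.2346 × 17.8 = 4.17 mM.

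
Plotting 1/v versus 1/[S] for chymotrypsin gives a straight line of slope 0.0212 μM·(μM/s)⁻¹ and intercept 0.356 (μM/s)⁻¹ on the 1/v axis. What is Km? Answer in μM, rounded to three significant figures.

0.0596 μM

y-intercept = 1/Vmax ⇒ Vmax = 2.81 μM/s; slope = Km/Vmax ⇒ Km = slope × Vmax.
Km = 0.0212 × 2.81 = 0.0596 μM.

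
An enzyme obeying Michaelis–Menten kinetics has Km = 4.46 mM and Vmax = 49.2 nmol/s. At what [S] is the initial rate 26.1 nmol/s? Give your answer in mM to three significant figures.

5.04 mM

Rearranging v = Vmax[S]/(Km+[S]) gives [S] = Km·v/(Vmax − v).
[S] = 4.46 × 26.1 / (49.2 − 26.1) = 116.4/23.10 = 5.04 mM.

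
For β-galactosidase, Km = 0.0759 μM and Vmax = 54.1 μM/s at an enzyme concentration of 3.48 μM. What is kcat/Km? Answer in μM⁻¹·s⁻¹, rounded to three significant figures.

kcat = Vmax/[E]total = 54.1/3.48 = 15.5 s⁻¹.
kcat/Km = 15.5/0.0759 = 205 μM⁻¹·s⁻¹.

205 μM⁻¹·s⁻¹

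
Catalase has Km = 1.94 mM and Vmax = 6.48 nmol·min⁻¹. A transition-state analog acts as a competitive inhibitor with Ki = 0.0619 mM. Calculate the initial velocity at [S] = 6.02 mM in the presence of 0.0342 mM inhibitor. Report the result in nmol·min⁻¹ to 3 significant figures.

4.32 nmol·min⁻¹

α = 1 + [I]/Ki = 1 + 0.0342/0.0619 = 1.553.
For a competitive inhibitor, Vmax is unchanged and the apparent Km becomes α·Km: Km,app = 3.01 mM, Vmax,app = 6.48 nmol·min⁻¹.
v = Vmax,app·[S]/(Km,app + [S]) = 6.48 × 6.02/(3.01 + 6.02) = 4.32 nmol·min⁻¹.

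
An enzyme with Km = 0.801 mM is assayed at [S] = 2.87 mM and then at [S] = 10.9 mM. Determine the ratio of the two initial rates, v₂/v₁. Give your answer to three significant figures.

1.19

Since Vmax cancels, v₂/v₁ = [S]₂(Km+[S]₁) / [S]₁(Km+[S]₂).
= 10.9×(0.801+2.87) / (2.87×(0.801+10.9)) = 40.01/33.58 = 1.19.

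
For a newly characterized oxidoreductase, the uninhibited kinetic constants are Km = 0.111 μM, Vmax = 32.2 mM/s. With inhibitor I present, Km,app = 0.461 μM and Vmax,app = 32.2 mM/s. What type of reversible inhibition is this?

competitive

Km increases (0.111 → 0.461 μM) while Vmax is unchanged — the hallmark of competitive inhibition.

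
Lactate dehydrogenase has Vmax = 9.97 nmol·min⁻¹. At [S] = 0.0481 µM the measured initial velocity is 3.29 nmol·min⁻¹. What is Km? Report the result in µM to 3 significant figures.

From v = Vmax[S]/(Km+[S]), Km = [S](Vmax − v)/v.
Km = 0.0481 × (9.97 − 3.29) / 3.29 = 0.3213/3.29 = 0.0977 µM.

0.0977 µM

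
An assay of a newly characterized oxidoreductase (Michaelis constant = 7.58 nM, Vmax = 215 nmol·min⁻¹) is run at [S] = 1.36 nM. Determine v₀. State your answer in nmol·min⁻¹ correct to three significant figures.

v = Vmax·[S]/(Km + [S]) = 215 × 1.36 / (7.58 + 1.36)
  = 292.4 / 8.940 = 32.7 nmol·min⁻¹.

32.7 nmol·min⁻¹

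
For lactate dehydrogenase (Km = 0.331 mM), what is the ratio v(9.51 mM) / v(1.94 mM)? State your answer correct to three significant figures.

1.13

The fractional saturations are [S]/(Km+[S]) = 1.94/2.271 = 0.8542 and 9.51/9.841 = 0.9664.
v₂/v₁ is just their ratio: 0.9664/0.8542 = 1.13.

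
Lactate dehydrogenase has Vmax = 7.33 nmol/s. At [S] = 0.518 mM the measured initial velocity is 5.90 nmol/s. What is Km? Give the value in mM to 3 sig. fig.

0.126 mM

From v = Vmax[S]/(Km+[S]), Km = [S](Vmax − v)/v.
Km = 0.518 × (7.33 − 5.90) / 5.90 = 0.7407/5.90 = 0.126 mM.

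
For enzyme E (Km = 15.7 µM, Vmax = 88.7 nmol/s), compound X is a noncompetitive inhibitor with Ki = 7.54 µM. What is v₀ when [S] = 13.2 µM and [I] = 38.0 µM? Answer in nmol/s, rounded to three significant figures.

6.71 nmol/s

α = 1 + [I]/Ki = 1 + 38.0/7.54 = 6.040.
For a noncompetitive inhibitor, Vmax is reduced to Vmax/α while Km is unchanged: Km,app = 15.7 µM, Vmax,app = 14.7 nmol/s.
v = Vmax,app·[S]/(Km,app + [S]) = 14.7 × 13.2/(15.7 + 13.2) = 6.71 nmol/s.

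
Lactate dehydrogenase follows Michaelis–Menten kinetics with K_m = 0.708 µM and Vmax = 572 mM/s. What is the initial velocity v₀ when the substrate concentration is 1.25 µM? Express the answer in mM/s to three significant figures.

[S]/(Km+[S]) = 1.25/1.958 = 0.6384, the fractional saturation.
v = 0.6384 × Vmax = 0.6384 × 572 = 365 mM/s.

365 mM/s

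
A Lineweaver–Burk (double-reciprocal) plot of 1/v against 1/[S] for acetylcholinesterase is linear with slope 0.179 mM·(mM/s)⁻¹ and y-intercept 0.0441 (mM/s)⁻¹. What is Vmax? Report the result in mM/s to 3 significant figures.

The y-intercept of a Lineweaver–Burk plot equals 1/Vmax, so Vmax = 1/0.0441 = 22.7 mM/s.

22.7 mM/s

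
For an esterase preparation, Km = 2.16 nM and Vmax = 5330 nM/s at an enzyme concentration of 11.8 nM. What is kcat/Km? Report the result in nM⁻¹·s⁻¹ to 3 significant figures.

kcat = Vmax/[E]total = 5330/11.8 = 452 s⁻¹.
kcat/Km = 452/2.16 = 209 nM⁻¹·s⁻¹.

209 nM⁻¹·s⁻¹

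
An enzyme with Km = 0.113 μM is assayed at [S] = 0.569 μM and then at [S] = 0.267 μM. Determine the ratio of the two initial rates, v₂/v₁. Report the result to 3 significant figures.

0.842

The fractional saturations are [S]/(Km+[S]) = 0.569/0.6820 = 0.8343 and 0.267/0.3800 = 0.7026.
v₂/v₁ is just their ratio: 0.7026/0.8343 = 0.842.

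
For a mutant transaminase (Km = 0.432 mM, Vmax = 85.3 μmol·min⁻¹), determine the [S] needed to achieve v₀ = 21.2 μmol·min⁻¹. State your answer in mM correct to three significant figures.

0.143 mM

The required fractional saturation is v/Vmax = 21.2/85.3 = 0.2485.
Then [S]/(Km+[S]) = 0.2485 ⇒ [S] = 0.432 × 0.2485/(1 − 0.2485) = 0.143 mM.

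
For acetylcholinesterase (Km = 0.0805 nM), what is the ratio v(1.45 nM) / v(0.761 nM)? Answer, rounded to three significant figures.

1.05

The fractional saturations are [S]/(Km+[S]) = 0.761/0.8415 = 0.9043 and 1.45/1.530 = 0.9474.
v₂/v₁ is just their ratio: 0.9474/0.9043 = 1.05.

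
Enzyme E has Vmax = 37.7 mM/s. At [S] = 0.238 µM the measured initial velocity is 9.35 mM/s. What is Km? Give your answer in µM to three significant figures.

From v = Vmax[S]/(Km+[S]), Km = [S](Vmax − v)/v.
Km = 0.238 × (37.7 − 9.35) / 9.35 = 6.747/9.35 = 0.722 µM.

0.722 µM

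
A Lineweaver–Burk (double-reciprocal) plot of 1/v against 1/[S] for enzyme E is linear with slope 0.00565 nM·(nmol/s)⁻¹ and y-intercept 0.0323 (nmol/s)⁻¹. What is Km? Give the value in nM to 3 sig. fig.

y-intercept = 1/Vmax ⇒ Vmax = 31.0 nmol/s; slope = Km/Vmax ⇒ Km = slope × Vmax.
Km = 0.00565 × 31.0 = 0.175 nM.

0.175 nM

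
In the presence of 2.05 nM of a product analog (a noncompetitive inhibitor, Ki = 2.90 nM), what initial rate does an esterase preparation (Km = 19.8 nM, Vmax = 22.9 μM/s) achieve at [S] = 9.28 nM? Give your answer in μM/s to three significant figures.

α = 1 + [I]/Ki = 1 + 2.05/2.90 = 1.707.
For a noncompetitive inhibitor, Vmax is reduced to Vmax/α while Km is unchanged: Km,app = 19.8 nM, Vmax,app = 13.4 μM/s.
v = Vmax,app·[S]/(Km,app + [S]) = 13.4 × 9.28/(19.8 + 9.28) = 4.28 μM/s.

4.28 μM/s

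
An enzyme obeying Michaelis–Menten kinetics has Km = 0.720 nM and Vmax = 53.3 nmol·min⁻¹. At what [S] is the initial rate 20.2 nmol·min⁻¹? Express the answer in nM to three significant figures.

Rearranging v = Vmax[S]/(Km+[S]) gives [S] = Km·v/(Vmax − v).
[S] = 0.720 × 20.2 / (53.3 − 20.2) = 14.54/33.10 = 0.439 nM.

0.439 nM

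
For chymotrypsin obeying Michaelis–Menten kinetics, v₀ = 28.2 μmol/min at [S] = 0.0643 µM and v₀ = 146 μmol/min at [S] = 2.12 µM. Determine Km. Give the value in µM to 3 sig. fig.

0.319 µM

In reciprocal form, 1/v = (Km/Vmax)·(1/[S]) + 1/Vmax. The two points give (1/[S], 1/v) = (15.55, 0.03546) and (0.4717, 0.006849).
Slope = (0.03546 − 0.006849)/(15.55 − 0.4717) = 0.001897; intercept = 0.03546 − 0.001897×15.55 = 0.005954.
Vmax = 1/intercept = 168 μmol/min; Km = slope × Vmax = 0.001897 × 168 = 0.319 µM.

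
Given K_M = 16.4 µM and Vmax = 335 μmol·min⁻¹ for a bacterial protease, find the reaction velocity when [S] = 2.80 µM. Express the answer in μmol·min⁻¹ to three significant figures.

[S]/(Km+[S]) = 2.80/19.20 = 0.1458, the fractional saturation.
v = 0.1458 × Vmax = 0.1458 × 335 = 48.9 μmol·min⁻¹.

48.9 μmol·min⁻¹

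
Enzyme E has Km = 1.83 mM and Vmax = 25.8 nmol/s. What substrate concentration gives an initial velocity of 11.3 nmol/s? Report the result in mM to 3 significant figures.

Rearranging v = Vmax[S]/(Km+[S]) gives [S] = Km·v/(Vmax − v).
[S] = 1.83 × 11.3 / (25.8 − 11.3) = 20.68/14.50 = 1.43 mM.

1.43 mM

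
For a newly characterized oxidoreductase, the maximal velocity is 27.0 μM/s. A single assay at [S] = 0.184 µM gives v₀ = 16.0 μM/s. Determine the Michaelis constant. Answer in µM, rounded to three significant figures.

From v = Vmax[S]/(Km+[S]), Km = [S](Vmax − v)/v.
Km = 0.184 × (27.0 − 16.0) / 16.0 = 2.024/16.0 = 0.126 µM.

0.126 µM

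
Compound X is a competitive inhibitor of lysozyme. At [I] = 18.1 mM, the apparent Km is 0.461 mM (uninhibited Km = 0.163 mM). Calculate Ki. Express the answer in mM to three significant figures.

Competitive: Km,app = α·Km with α = 1 + [I]/Ki.
α = Km,app/Km = 0.461/0.163 = 2.828.
Since α = 1 + [I]/Ki, [I]/Ki = 2.828 − 1 = 1.828 and Ki = 18.1/1.828 = 9.90 mM.

9.90 mM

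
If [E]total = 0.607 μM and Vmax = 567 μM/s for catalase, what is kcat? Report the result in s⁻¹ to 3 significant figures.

934 s⁻¹

kcat = Vmax/[E]total = 567 μM/s / 0.607 μM = 934 s⁻¹.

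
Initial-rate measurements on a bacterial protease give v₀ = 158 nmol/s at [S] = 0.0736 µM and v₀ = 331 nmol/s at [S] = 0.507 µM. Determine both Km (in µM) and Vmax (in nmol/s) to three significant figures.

Km = 0.116 µM; Vmax = 407 nmol/s

From v = Vmax[S]/(Km+[S]), each point gives Vmax = v(Km+[S])/[S].
Equating: 158(Km+0.0736)/0.0736 = 331(Km+0.507)/0.507.
2147·Km + 158 = 652.9·Km + 331, so (2147 − 652.9)·Km = 331 − 158.
Km = 173.0/1494 = 0.116 µM; then Vmax = 158(0.116+0.0736)/0.0736 = 407 nmol/s.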